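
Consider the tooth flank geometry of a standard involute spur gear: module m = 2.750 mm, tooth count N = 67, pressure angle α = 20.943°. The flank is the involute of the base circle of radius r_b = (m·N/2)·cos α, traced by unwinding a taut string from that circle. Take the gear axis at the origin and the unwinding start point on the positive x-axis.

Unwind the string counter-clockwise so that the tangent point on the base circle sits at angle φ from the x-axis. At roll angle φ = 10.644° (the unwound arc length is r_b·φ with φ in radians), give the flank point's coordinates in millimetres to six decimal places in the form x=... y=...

x=87.510781 y=0.183240

pitch radius r_p = m·N/2 = 2.750·67/2 = 92.125000
base radius r_b = r_p·cos α = 92.125000·cos 20.943° = 86.038898
roll angle φ = 10.644° = 0.18577285 rad
x = r_b·(cos φ + φ·sin φ) = 86.038898·(0.98279379 + 0.18577285·0.18470614) = 87.510781
y = r_b·(sin φ − φ·cos φ) = 86.038898·(0.18470614 − 0.18577285·0.98279379) = 0.183240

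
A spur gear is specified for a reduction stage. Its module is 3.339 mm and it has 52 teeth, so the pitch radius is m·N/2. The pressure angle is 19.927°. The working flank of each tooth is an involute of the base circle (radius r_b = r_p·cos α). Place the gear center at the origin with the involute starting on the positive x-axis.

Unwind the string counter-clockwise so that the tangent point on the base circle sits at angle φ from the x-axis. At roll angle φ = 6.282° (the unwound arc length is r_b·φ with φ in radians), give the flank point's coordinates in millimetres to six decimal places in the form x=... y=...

pitch radius r_p = m·N/2 = 3.339·52/2 = 86.814000
base radius r_b = r_p·cos α = 86.814000·cos 19.927° = 81.616239
roll angle φ = 6.282° = 0.10964158 rad
x = r_b·(cos φ + φ·sin φ) = 81.616239·(0.99399538 + 0.10964158·0.10942204) = 82.105332
y = r_b·(sin φ − φ·cos φ) = 81.616239·(0.10942204 − 0.10964158·0.99399538) = 0.035815

x=82.105332 y=0.035815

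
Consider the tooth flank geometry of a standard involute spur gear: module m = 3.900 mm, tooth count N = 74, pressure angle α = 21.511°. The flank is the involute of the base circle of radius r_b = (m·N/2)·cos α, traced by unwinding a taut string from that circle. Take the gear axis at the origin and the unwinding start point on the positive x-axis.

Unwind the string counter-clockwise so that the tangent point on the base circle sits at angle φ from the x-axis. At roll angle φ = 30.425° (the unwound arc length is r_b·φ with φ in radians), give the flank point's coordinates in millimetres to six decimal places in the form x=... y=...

x=151.863232 y=6.513555

pitch radius r_p = m·N/2 = 3.900·74/2 = 144.300000
base radius r_b = r_p·cos α = 144.300000·cos 21.511° = 134.249099
roll angle φ = 30.425° = 0.53101642 rad
x = r_b·(cos φ + φ·sin φ) = 134.249099·(0.86229279 + 0.53101642·0.50641006) = 151.863232
y = r_b·(sin φ − φ·cos φ) = 134.249099·(0.50641006 − 0.53101642·0.86229279) = 6.513555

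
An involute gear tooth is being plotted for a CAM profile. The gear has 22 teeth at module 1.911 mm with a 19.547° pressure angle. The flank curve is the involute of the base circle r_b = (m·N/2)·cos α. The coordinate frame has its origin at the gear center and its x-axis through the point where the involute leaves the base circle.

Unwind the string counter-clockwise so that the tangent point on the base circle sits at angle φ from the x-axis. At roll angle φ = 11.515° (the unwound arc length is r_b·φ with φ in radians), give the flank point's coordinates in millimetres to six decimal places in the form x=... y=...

pitch radius r_p = m·N/2 = 1.911·22/2 = 21.021000
base radius r_b = r_p·cos α = 21.021000·cos 19.547° = 19.809504
roll angle φ = 11.515° = 0.20097466 rad
x = r_b·(cos φ + φ·sin φ) = 19.809504·(0.97987248 + 0.20097466·0.19962447) = 20.205534
y = r_b·(sin φ − φ·cos φ) = 19.809504·(0.19962447 − 0.20097466·0.97987248) = 0.053385

x=20.205534 y=0.053385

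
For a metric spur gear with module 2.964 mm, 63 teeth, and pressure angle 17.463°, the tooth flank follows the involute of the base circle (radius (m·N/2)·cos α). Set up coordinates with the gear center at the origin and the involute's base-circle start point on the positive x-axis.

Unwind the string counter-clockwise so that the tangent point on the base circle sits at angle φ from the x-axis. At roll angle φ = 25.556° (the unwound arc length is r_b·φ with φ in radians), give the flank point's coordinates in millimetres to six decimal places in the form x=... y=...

x=97.486508 y=2.582386

pitch radius r_p = m·N/2 = 2.964·63/2 = 93.366000
base radius r_b = r_p·cos α = 93.366000·cos 17.463° = 89.062849
roll angle φ = 25.556° = 0.44603634 rad
x = r_b·(cos φ + φ·sin φ) = 89.062849·(0.90216408 + 0.44603634·0.43139306) = 97.486508
y = r_b·(sin φ − φ·cos φ) = 89.062849·(0.43139306 − 0.44603634·0.90216408) = 2.582386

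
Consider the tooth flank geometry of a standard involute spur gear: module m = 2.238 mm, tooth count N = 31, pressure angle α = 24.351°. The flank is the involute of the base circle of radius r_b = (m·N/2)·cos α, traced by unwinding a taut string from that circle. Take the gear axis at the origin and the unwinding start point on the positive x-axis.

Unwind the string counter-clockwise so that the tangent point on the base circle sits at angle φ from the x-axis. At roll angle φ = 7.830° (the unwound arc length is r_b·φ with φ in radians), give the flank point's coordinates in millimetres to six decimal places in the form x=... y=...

x=31.896677 y=0.026836

pitch radius r_p = m·N/2 = 2.238·31/2 = 34.689000
base radius r_b = r_p·cos α = 34.689000·cos 24.351° = 31.602949
roll angle φ = 7.830° = 0.13665928 rad
x = r_b·(cos φ + φ·sin φ) = 31.602949·(0.99067664 + 0.13665928·0.13623431) = 31.896677
y = r_b·(sin φ − φ·cos φ) = 31.602949·(0.13623431 − 0.13665928·0.99067664) = 0.026836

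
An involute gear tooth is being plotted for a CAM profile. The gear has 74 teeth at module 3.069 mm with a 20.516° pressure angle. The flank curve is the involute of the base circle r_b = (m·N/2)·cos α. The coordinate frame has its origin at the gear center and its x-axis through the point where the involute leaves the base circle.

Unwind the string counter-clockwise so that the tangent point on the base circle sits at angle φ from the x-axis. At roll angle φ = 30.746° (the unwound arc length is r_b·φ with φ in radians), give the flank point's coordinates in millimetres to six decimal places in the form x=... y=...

pitch radius r_p = m·N/2 = 3.069·74/2 = 113.553000
base radius r_b = r_p·cos α = 113.553000·cos 20.516° = 106.350828
roll angle φ = 30.746° = 0.53661893 rad
x = r_b·(cos φ + φ·sin φ) = 106.350828·(0.85944210 + 0.53661893·0.51123309) = 120.578384
y = r_b·(sin φ − φ·cos φ) = 106.350828·(0.51123309 − 0.53661893·0.85944210) = 5.321815

x=120.578384 y=5.321815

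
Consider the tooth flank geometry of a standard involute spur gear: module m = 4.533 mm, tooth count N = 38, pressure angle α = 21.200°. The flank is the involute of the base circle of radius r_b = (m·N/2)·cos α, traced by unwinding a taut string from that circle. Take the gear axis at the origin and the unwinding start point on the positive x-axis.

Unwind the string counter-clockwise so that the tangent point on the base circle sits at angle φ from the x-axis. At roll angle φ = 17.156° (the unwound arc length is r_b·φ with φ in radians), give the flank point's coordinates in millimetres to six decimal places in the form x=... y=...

x=83.817640 y=0.712141

pitch radius r_p = m·N/2 = 4.533·38/2 = 86.127000
base radius r_b = r_p·cos α = 86.127000·cos 21.200° = 80.298252
roll angle φ = 17.156° = 0.29942869 rad
x = r_b·(cos φ + φ·sin φ) = 80.298252·(0.95550517 + 0.29942869·0.29497436) = 83.817640
y = r_b·(sin φ − φ·cos φ) = 80.298252·(0.29497436 − 0.29942869·0.95550517) = 0.712141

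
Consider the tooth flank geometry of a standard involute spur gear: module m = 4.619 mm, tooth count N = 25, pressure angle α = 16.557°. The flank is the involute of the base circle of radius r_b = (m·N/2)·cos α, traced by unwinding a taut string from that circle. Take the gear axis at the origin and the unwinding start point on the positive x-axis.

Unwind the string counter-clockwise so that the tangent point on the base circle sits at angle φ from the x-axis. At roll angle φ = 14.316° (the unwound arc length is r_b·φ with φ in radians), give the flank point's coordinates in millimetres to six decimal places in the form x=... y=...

pitch radius r_p = m·N/2 = 4.619·25/2 = 57.737500
base radius r_b = r_p·cos α = 57.737500·cos 16.557° = 55.343513
roll angle φ = 14.316° = 0.24986134 rad
x = r_b·(cos φ + φ·sin φ) = 55.343513·(0.96894672 + 0.24986134·0.24726960) = 57.044210
y = r_b·(sin φ − φ·cos φ) = 55.343513·(0.24726960 − 0.24986134·0.96894672) = 0.285976

x=57.044210 y=0.285976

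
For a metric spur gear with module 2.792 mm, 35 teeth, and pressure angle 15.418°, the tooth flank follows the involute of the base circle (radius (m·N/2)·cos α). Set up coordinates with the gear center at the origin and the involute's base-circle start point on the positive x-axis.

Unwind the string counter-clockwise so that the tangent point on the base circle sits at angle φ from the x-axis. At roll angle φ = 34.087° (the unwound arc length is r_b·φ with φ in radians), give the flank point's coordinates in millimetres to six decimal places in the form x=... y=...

pitch radius r_p = m·N/2 = 2.792·35/2 = 48.860000
base radius r_b = r_p·cos α = 48.860000·cos 15.418° = 47.101623
roll angle φ = 34.087° = 0.59493038 rad
x = r_b·(cos φ + φ·sin φ) = 47.101623·(0.82818752 + 0.59493038·0.56045110) = 54.714041
y = r_b·(sin φ − φ·cos φ) = 47.101623·(0.56045110 − 0.59493038·0.82818752) = 3.190531

x=54.714041 y=3.190531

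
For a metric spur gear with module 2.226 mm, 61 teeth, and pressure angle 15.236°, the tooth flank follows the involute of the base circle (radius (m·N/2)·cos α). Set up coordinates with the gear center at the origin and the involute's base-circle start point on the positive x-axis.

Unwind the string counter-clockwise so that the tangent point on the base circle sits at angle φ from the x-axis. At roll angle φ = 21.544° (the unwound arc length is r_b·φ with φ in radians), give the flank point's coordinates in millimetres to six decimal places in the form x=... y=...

x=69.975137 y=1.144518

pitch radius r_p = m·N/2 = 2.226·61/2 = 67.893000
base radius r_b = r_p·cos α = 67.893000·cos 15.236° = 65.506667
roll angle φ = 21.544° = 0.37601373 rad
x = r_b·(cos φ + φ·sin φ) = 65.506667·(0.93013584 + 0.37601373·0.36721563) = 69.975137
y = r_b·(sin φ − φ·cos φ) = 65.506667·(0.36721563 − 0.37601373·0.93013584) = 1.144518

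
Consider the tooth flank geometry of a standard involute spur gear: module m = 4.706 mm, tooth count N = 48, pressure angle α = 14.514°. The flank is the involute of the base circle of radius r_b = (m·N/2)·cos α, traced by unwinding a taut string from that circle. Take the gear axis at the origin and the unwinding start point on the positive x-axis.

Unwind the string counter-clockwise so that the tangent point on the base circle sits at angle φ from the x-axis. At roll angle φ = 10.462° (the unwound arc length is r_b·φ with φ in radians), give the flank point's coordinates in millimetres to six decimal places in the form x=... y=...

x=111.147157 y=0.221148

pitch radius r_p = m·N/2 = 4.706·48/2 = 112.944000
base radius r_b = r_p·cos α = 112.944000·cos 14.514° = 109.339554
roll angle φ = 10.462° = 0.18259635 rad
x = r_b·(cos φ + φ·sin φ) = 109.339554·(0.98337555 + 0.18259635·0.18158337) = 111.147157
y = r_b·(sin φ − φ·cos φ) = 109.339554·(0.18158337 − 0.18259635·0.98337555) = 0.221148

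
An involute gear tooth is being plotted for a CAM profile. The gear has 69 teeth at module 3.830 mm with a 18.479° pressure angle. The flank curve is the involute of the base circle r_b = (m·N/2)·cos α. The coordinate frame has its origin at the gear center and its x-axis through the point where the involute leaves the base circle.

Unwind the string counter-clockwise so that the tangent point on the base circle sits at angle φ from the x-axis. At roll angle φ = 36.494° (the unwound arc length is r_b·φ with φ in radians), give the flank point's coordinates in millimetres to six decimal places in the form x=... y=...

x=148.222492 y=10.362882

pitch radius r_p = m·N/2 = 3.830·69/2 = 132.135000
base radius r_b = r_p·cos α = 132.135000·cos 18.479° = 125.322105
roll angle φ = 36.494° = 0.63694046 rad
x = r_b·(cos φ + φ·sin φ) = 125.322105·(0.80391915 + 0.63694046·0.59473860) = 148.222492
y = r_b·(sin φ − φ·cos φ) = 125.322105·(0.59473860 − 0.63694046·0.80391915) = 10.362882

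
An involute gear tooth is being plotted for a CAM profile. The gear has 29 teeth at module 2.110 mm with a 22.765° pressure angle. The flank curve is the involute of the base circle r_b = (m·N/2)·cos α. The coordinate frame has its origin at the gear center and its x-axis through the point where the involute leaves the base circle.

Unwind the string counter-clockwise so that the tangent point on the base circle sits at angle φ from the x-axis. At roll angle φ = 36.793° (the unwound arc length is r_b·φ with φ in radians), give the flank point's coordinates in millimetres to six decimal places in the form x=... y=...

pitch radius r_p = m·N/2 = 2.110·29/2 = 30.595000
base radius r_b = r_p·cos α = 30.595000·cos 22.765° = 28.211640
roll angle φ = 36.793° = 0.64215899 rad
x = r_b·(cos φ + φ·sin φ) = 28.211640·(0.80080455 + 0.64215899·0.59892577) = 33.442364
y = r_b·(sin φ − φ·cos φ) = 28.211640·(0.59892577 − 0.64215899·0.80080455) = 2.389016

x=33.442364 y=2.389016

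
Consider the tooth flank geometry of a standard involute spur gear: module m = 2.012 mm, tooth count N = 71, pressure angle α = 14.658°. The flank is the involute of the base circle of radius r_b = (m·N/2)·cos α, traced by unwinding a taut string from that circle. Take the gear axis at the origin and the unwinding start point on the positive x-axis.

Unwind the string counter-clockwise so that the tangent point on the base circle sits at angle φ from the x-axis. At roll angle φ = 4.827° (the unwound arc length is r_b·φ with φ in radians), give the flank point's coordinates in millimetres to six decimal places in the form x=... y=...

x=69.346125 y=0.013763

pitch radius r_p = m·N/2 = 2.012·71/2 = 71.426000
base radius r_b = r_p·cos α = 71.426000·cos 14.658° = 69.101334
roll angle φ = 4.827° = 0.08424704 rad
x = r_b·(cos φ + φ·sin φ) = 69.101334·(0.99645332 + 0.08424704·0.08414742) = 69.346125
y = r_b·(sin φ − φ·cos φ) = 69.101334·(0.08414742 − 0.08424704·0.99645332) = 0.013763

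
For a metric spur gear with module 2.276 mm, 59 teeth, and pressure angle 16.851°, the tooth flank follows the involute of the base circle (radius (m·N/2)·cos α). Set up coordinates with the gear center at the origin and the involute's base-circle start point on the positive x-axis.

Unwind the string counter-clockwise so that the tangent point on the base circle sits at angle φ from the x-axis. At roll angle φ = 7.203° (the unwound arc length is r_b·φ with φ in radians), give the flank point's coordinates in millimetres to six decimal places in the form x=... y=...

pitch radius r_p = m·N/2 = 2.276·59/2 = 67.142000
base radius r_b = r_p·cos α = 67.142000·cos 16.851° = 64.259046
roll angle φ = 7.203° = 0.12571607 rad
x = r_b·(cos φ + φ·sin φ) = 64.259046·(0.99210814 + 0.12571607·0.12538518) = 64.764834
y = r_b·(sin φ − φ·cos φ) = 64.259046·(0.12538518 − 0.12571607·0.99210814) = 0.042491

x=64.764834 y=0.042491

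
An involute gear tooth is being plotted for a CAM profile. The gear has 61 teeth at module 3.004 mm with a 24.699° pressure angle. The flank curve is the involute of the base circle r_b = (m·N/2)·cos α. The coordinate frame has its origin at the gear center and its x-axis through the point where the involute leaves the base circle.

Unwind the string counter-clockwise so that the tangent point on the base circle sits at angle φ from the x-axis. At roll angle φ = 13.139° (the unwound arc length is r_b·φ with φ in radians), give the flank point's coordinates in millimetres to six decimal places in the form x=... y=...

x=85.399990 y=0.332847

pitch radius r_p = m·N/2 = 3.004·61/2 = 91.622000
base radius r_b = r_p·cos α = 91.622000·cos 24.699° = 83.240004
roll angle φ = 13.139° = 0.22931881 rad
x = r_b·(cos φ + φ·sin φ) = 83.240004·(0.97382147 + 0.22931881·0.22731422) = 85.399990
y = r_b·(sin φ − φ·cos φ) = 83.240004·(0.22731422 − 0.22931881·0.97382147) = 0.332847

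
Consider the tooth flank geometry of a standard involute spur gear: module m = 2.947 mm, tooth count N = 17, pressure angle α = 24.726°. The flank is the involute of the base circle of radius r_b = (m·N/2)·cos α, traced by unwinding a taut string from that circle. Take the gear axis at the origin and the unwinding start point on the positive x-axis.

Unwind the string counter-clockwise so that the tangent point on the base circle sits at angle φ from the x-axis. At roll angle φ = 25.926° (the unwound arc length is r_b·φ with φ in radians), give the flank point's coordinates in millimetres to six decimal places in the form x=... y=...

pitch radius r_p = m·N/2 = 2.947·17/2 = 25.049500
base radius r_b = r_p·cos α = 25.049500·cos 24.726° = 22.752923
roll angle φ = 25.926° = 0.45249406 rad
x = r_b·(cos φ + φ·sin φ) = 22.752923·(0.89935947 + 0.45249406·0.43720995) = 24.964380
y = r_b·(sin φ − φ·cos φ) = 22.752923·(0.43720995 − 0.45249406·0.89935947) = 0.688393

x=24.964380 y=0.688393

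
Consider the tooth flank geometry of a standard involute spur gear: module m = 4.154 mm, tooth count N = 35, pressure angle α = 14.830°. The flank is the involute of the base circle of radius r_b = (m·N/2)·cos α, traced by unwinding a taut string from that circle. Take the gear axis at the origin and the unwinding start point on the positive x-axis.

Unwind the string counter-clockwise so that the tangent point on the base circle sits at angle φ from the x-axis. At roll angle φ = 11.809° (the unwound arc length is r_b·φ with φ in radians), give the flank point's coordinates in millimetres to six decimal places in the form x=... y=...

x=71.750277 y=0.204219

pitch radius r_p = m·N/2 = 4.154·35/2 = 72.695000
base radius r_b = r_p·cos α = 72.695000·cos 14.830° = 70.273494
roll angle φ = 11.809° = 0.20610593 rad
x = r_b·(cos φ + φ·sin φ) = 70.273494·(0.97883525 + 0.20610593·0.20464981) = 71.750277
y = r_b·(sin φ − φ·cos φ) = 70.273494·(0.20464981 − 0.20610593·0.97883525) = 0.204219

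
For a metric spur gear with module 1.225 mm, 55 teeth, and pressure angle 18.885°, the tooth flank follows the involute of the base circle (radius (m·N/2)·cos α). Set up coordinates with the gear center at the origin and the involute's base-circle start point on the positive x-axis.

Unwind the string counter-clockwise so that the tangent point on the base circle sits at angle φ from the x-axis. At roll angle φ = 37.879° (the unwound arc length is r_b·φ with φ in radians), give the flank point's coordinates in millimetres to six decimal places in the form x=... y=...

x=38.096889 y=2.937938

pitch radius r_p = m·N/2 = 1.225·55/2 = 33.687500
base radius r_b = r_p·cos α = 33.687500·cos 18.885° = 31.874106
roll angle φ = 37.879° = 0.66111327 rad
x = r_b·(cos φ + φ·sin φ) = 31.874106·(0.78930918 + 0.66111327·0.61399594) = 38.096889
y = r_b·(sin φ − φ·cos φ) = 31.874106·(0.61399594 − 0.66111327·0.78930918) = 2.937938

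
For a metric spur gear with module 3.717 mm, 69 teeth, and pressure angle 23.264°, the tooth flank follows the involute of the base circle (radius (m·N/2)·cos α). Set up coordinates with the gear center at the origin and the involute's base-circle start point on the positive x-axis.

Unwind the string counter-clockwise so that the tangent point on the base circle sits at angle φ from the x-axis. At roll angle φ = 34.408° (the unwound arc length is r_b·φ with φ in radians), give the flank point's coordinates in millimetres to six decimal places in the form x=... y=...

pitch radius r_p = m·N/2 = 3.717·69/2 = 128.236500
base radius r_b = r_p·cos α = 128.236500·cos 23.264° = 117.810197
roll angle φ = 34.408° = 0.60053289 rad
x = r_b·(cos φ + φ·sin φ) = 117.810197·(0.82503461 + 0.60053289·0.56508221) = 137.176432
y = r_b·(sin φ − φ·cos φ) = 117.810197·(0.56508221 − 0.60053289·0.82503461) = 8.202157

x=137.176432 y=8.202157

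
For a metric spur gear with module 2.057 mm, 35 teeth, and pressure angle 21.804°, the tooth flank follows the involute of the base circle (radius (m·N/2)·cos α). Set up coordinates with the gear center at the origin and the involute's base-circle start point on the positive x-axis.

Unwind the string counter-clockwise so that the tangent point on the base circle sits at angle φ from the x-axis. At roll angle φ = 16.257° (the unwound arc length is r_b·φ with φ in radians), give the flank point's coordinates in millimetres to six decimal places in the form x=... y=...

pitch radius r_p = m·N/2 = 2.057·35/2 = 35.997500
base radius r_b = r_p·cos α = 35.997500·cos 21.804° = 33.422235
roll angle φ = 16.257° = 0.28373818 rad
x = r_b·(cos φ + φ·sin φ) = 33.422235·(0.96001566 + 0.28373818·0.27994630) = 34.740646
y = r_b·(sin φ − φ·cos φ) = 33.422235·(0.27994630 − 0.28373818·0.96001566) = 0.252445

x=34.740646 y=0.252445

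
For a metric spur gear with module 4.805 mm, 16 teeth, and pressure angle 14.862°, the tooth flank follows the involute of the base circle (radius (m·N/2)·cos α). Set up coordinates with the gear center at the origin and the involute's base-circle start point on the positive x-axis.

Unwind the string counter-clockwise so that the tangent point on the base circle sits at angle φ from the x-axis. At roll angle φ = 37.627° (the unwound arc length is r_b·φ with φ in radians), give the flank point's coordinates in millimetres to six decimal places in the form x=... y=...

x=44.322496 y=3.358681

pitch radius r_p = m·N/2 = 4.805·16/2 = 38.440000
base radius r_b = r_p·cos α = 38.440000·cos 14.862° = 37.154044
roll angle φ = 37.627° = 0.65671504 rad
x = r_b·(cos φ + φ·sin φ) = 37.154044·(0.79200203 + 0.65671504·0.61051845) = 44.322496
y = r_b·(sin φ − φ·cos φ) = 37.154044·(0.61051845 − 0.65671504·0.79200203) = 3.358681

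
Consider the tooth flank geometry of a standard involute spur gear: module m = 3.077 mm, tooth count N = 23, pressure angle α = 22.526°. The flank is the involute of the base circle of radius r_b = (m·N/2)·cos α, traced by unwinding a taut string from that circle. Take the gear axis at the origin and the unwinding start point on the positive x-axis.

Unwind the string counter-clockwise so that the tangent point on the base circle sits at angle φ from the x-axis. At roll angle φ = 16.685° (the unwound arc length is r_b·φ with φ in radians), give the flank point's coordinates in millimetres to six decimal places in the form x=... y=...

pitch radius r_p = m·N/2 = 3.077·23/2 = 35.385500
base radius r_b = r_p·cos α = 35.385500·cos 22.526° = 32.685791
roll angle φ = 16.685° = 0.29120819 rad
x = r_b·(cos φ + φ·sin φ) = 32.685791·(0.95789769 + 0.29120819·0.28710975) = 34.042461
y = r_b·(sin φ − φ·cos φ) = 32.685791·(0.28710975 − 0.29120819·0.95789769) = 0.266785

x=34.042461 y=0.266785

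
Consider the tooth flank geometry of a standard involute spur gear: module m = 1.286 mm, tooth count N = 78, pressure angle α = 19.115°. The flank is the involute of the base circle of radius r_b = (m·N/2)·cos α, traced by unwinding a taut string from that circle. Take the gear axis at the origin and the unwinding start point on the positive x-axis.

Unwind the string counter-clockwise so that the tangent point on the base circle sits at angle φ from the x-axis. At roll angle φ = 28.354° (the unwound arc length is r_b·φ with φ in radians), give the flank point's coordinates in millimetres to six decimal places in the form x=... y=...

x=52.840880 y=1.867907

pitch radius r_p = m·N/2 = 1.286·78/2 = 50.154000
base radius r_b = r_p·cos α = 50.154000·cos 19.115° = 47.388670
roll angle φ = 28.354° = 0.49487066 rad
x = r_b·(cos φ + φ·sin φ) = 47.388670·(0.88003014 + 0.49487066·0.47491783) = 52.840880
y = r_b·(sin φ − φ·cos φ) = 47.388670·(0.47491783 − 0.49487066·0.88003014) = 1.867907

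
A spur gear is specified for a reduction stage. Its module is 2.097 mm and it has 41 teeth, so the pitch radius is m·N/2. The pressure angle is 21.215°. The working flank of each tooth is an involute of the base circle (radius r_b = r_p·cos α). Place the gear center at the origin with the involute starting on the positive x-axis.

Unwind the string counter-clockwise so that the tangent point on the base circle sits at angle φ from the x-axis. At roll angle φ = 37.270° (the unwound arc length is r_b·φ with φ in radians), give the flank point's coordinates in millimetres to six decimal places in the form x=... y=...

x=47.677606 y=3.523507

pitch radius r_p = m·N/2 = 2.097·41/2 = 42.988500
base radius r_b = r_p·cos α = 42.988500·cos 21.215° = 40.075131
roll angle φ = 37.270° = 0.65048421 rad
x = r_b·(cos φ + φ·sin φ) = 40.075131·(0.79579067 + 0.65048421·0.60557181) = 47.677606
y = r_b·(sin φ − φ·cos φ) = 40.075131·(0.60557181 − 0.65048421·0.79579067) = 3.523507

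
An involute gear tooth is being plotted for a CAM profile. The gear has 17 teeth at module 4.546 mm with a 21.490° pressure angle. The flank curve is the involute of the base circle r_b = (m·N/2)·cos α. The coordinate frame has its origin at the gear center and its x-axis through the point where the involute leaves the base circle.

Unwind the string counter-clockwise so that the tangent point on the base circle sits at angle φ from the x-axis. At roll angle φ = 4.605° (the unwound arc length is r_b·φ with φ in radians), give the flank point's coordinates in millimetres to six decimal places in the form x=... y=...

x=36.070678 y=0.006218

pitch radius r_p = m·N/2 = 4.546·17/2 = 38.641000
base radius r_b = r_p·cos α = 38.641000·cos 21.490° = 35.954736
roll angle φ = 4.605° = 0.08037241 rad
x = r_b·(cos φ + φ·sin φ) = 35.954736·(0.99677188 + 0.08037241·0.08028591) = 36.070678
y = r_b·(sin φ − φ·cos φ) = 35.954736·(0.08028591 − 0.08037241·0.99677188) = 0.006218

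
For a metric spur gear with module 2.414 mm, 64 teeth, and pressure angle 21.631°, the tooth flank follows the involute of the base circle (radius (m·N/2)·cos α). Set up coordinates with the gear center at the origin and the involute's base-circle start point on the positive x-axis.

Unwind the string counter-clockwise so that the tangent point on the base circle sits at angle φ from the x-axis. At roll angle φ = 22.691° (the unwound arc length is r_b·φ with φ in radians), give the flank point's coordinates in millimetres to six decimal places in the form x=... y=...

x=77.220339 y=1.463584

pitch radius r_p = m·N/2 = 2.414·64/2 = 77.248000
base radius r_b = r_p·cos α = 77.248000·cos 21.631° = 71.807978
roll angle φ = 22.691° = 0.39603266 rad
x = r_b·(cos φ + φ·sin φ) = 71.807978·(0.92259870 + 0.39603266·0.38576113) = 77.220339
y = r_b·(sin φ − φ·cos φ) = 71.807978·(0.38576113 − 0.39603266·0.92259870) = 1.463584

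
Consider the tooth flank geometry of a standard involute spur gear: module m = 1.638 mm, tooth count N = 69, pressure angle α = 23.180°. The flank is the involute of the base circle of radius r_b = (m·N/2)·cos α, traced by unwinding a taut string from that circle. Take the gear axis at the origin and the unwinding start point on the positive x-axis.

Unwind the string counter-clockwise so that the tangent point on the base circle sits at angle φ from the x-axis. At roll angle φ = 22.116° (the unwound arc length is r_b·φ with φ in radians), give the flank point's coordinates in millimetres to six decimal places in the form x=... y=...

x=55.676100 y=0.981123

pitch radius r_p = m·N/2 = 1.638·69/2 = 56.511000
base radius r_b = r_p·cos α = 56.511000·cos 23.180° = 51.949025
roll angle φ = 22.116° = 0.38599702 rad
x = r_b·(cos φ + φ·sin φ) = 51.949025·(0.92642353 + 0.38599702·0.37648298) = 55.676100
y = r_b·(sin φ − φ·cos φ) = 51.949025·(0.37648298 − 0.38599702·0.92642353) = 0.981123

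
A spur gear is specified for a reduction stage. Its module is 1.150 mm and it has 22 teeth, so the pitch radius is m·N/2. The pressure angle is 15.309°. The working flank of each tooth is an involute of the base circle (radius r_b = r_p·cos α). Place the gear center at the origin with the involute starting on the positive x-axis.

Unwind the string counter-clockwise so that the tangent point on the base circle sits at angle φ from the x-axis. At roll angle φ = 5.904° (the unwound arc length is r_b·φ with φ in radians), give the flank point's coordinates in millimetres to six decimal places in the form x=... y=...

pitch radius r_p = m·N/2 = 1.150·22/2 = 12.650000
base radius r_b = r_p·cos α = 12.650000·cos 15.309° = 12.201127
roll angle φ = 5.904° = 0.10304424 rad
x = r_b·(cos φ + φ·sin φ) = 12.201127·(0.99469564 + 0.10304424·0.10286198) = 12.265731
y = r_b·(sin φ − φ·cos φ) = 12.201127·(0.10286198 − 0.10304424·0.99469564) = 0.004445

x=12.265731 y=0.004445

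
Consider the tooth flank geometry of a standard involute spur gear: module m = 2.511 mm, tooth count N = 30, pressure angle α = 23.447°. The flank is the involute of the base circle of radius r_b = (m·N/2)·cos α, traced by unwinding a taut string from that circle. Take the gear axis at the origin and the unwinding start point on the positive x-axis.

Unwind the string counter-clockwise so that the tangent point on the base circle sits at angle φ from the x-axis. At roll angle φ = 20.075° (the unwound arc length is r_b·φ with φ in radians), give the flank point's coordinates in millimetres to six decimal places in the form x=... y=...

x=36.611319 y=0.489381

pitch radius r_p = m·N/2 = 2.511·30/2 = 37.665000
base radius r_b = r_p·cos α = 37.665000·cos 23.447° = 34.554946
roll angle φ = 20.075° = 0.35037485 rad
x = r_b·(cos φ + φ·sin φ) = 34.554946·(0.93924411 + 0.35037485·0.34324990) = 36.611319
y = r_b·(sin φ − φ·cos φ) = 34.554946·(0.34324990 − 0.35037485·0.93924411) = 0.489381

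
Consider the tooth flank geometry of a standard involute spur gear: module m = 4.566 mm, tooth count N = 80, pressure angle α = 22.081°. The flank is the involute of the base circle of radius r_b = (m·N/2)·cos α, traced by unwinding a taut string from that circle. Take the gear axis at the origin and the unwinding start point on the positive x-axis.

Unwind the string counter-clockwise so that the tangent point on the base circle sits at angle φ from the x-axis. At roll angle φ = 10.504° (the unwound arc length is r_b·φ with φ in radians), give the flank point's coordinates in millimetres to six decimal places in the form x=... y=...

pitch radius r_p = m·N/2 = 4.566·80/2 = 182.640000
base radius r_b = r_p·cos α = 182.640000·cos 22.081° = 169.243966
roll angle φ = 10.504° = 0.18332938 rad
x = r_b·(cos φ + φ·sin φ) = 169.243966·(0.98324218 + 0.18332938·0.18230417) = 172.064230
y = r_b·(sin φ − φ·cos φ) = 169.243966·(0.18230417 − 0.18332938·0.98324218) = 0.346440

x=172.064230 y=0.346440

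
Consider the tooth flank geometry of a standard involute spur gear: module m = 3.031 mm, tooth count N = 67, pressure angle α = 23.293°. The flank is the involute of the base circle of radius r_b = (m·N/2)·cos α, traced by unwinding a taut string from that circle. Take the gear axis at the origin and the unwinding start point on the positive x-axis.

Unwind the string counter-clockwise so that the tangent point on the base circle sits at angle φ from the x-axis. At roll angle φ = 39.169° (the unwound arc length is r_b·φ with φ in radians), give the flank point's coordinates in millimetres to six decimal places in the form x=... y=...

pitch radius r_p = m·N/2 = 3.031·67/2 = 101.538500
base radius r_b = r_p·cos α = 101.538500·cos 23.293° = 93.262574
roll angle φ = 39.169° = 0.68362801 rad
x = r_b·(cos φ + φ·sin φ) = 93.262574·(0.77528634 + 0.68362801·0.63160992) = 112.574695
y = r_b·(sin φ − φ·cos φ) = 93.262574·(0.63160992 − 0.68362801·0.77528634) = 9.475708

x=112.574695 y=9.475708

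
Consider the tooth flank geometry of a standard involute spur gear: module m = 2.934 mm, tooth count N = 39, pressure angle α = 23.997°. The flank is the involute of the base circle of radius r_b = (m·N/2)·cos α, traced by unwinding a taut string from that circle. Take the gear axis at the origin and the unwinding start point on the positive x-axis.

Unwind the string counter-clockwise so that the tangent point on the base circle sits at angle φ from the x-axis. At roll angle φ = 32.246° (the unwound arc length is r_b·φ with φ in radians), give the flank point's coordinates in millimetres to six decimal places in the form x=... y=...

pitch radius r_p = m·N/2 = 2.934·39/2 = 57.213000
base radius r_b = r_p·cos α = 57.213000·cos 23.997° = 52.267895
roll angle φ = 32.246° = 0.56279887 rad
x = r_b·(cos φ + φ·sin φ) = 52.267895·(0.84576507 + 0.56279887·0.53355547) = 59.901594
y = r_b·(sin φ − φ·cos φ) = 52.267895·(0.53355547 − 0.56279887·0.84576507) = 3.008532

x=59.901594 y=3.008532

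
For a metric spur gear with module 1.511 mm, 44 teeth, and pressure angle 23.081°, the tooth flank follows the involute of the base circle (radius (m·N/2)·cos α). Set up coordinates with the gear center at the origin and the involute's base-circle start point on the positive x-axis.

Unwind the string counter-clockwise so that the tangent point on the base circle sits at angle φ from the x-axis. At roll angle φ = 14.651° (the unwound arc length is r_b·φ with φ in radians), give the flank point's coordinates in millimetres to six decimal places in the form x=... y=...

pitch radius r_p = m·N/2 = 1.511·44/2 = 33.242000
base radius r_b = r_p·cos α = 33.242000·cos 23.081° = 30.581029
roll angle φ = 14.651° = 0.25570819 rad
x = r_b·(cos φ + φ·sin φ) = 30.581029·(0.96748442 + 0.25570819·0.25293063) = 31.564541
y = r_b·(sin φ − φ·cos φ) = 30.581029·(0.25293063 − 0.25570819·0.96748442) = 0.169326

x=31.564541 y=0.169326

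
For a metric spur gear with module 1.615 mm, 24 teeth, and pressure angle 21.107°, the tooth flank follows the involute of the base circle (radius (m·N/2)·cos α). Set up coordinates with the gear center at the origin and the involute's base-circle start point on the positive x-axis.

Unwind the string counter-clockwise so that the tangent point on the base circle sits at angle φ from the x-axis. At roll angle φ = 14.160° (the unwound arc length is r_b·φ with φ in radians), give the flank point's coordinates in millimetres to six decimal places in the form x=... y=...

x=18.623519 y=0.090415

pitch radius r_p = m·N/2 = 1.615·24/2 = 19.380000
base radius r_b = r_p·cos α = 19.380000·cos 21.107° = 18.079787
roll angle φ = 14.160° = 0.24713862 rad
x = r_b·(cos φ + φ·sin φ) = 18.079787·(0.96961637 + 0.24713862·0.24463053) = 18.623519
y = r_b·(sin φ − φ·cos φ) = 18.079787·(0.24463053 − 0.24713862·0.96961637) = 0.090415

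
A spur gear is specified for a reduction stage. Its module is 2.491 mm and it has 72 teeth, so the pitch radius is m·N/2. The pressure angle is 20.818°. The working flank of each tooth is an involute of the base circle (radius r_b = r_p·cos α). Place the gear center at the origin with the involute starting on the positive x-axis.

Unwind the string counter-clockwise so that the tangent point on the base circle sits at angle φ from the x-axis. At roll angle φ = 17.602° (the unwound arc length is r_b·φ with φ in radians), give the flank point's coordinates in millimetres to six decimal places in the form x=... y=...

x=87.684099 y=0.802505

pitch radius r_p = m·N/2 = 2.491·72/2 = 89.676000
base radius r_b = r_p·cos α = 89.676000·cos 20.818° = 83.821419
roll angle φ = 17.602° = 0.30721285 rad
x = r_b·(cos φ + φ·sin φ) = 83.821419·(0.95318011 + 0.30721285·0.30240316) = 87.684099
y = r_b·(sin φ − φ·cos φ) = 83.821419·(0.30240316 − 0.30721285·0.95318011) = 0.802505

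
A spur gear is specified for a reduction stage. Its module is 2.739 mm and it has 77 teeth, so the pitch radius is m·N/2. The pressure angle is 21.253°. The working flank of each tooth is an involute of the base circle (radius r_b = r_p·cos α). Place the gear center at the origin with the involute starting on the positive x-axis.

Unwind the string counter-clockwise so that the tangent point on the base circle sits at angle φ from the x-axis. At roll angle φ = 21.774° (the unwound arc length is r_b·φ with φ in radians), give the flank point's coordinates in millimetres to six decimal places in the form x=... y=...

pitch radius r_p = m·N/2 = 2.739·77/2 = 105.451500
base radius r_b = r_p·cos α = 105.451500·cos 21.253° = 98.279627
roll angle φ = 21.774° = 0.38002799 rad
x = r_b·(cos φ + φ·sin φ) = 98.279627·(0.92865425 + 0.38002799·0.37094646) = 105.122276
y = r_b·(sin φ − φ·cos φ) = 98.279627·(0.37094646 − 0.38002799·0.92865425) = 1.772164

x=105.122276 y=1.772164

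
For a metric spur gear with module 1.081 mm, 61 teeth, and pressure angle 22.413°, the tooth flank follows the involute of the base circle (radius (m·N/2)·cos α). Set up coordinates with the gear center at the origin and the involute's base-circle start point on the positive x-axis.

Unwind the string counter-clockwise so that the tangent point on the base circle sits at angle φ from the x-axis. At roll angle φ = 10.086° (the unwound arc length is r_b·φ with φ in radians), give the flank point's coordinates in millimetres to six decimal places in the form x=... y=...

x=30.948496 y=0.055250

pitch radius r_p = m·N/2 = 1.081·61/2 = 32.970500
base radius r_b = r_p·cos α = 32.970500·cos 22.413° = 30.479894
roll angle φ = 10.086° = 0.17603391 rad
x = r_b·(cos φ + φ·sin φ) = 30.479894·(0.98454600 + 0.17603391·0.17512616) = 30.948496
y = r_b·(sin φ − φ·cos φ) = 30.479894·(0.17512616 − 0.17603391·0.98454600) = 0.055250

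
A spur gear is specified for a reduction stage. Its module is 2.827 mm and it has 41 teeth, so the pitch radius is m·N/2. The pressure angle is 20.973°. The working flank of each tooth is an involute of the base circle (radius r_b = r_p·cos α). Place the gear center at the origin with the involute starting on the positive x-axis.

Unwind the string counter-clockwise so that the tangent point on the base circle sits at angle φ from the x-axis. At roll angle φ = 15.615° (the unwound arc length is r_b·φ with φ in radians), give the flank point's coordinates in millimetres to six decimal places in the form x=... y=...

pitch radius r_p = m·N/2 = 2.827·41/2 = 57.953500
base radius r_b = r_p·cos α = 57.953500·cos 20.973° = 54.114034
roll angle φ = 15.615° = 0.27253316 rad
x = r_b·(cos φ + φ·sin φ) = 54.114034·(0.96309213 + 0.27253316·0.26917197) = 56.086513
y = r_b·(sin φ − φ·cos φ) = 54.114034·(0.26917197 − 0.27253316·0.96309213) = 0.362425

x=56.086513 y=0.362425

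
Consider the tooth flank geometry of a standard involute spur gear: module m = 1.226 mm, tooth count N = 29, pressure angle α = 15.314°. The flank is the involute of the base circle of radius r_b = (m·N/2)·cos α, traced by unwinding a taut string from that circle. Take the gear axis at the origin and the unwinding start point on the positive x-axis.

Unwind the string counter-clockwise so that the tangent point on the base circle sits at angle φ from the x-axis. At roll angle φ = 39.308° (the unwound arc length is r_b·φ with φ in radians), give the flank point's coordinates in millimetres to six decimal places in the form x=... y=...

pitch radius r_p = m·N/2 = 1.226·29/2 = 17.777000
base radius r_b = r_p·cos α = 17.777000·cos 15.314° = 17.145791
roll angle φ = 39.308° = 0.68605402 rad
x = r_b·(cos φ + φ·sin φ) = 17.145791·(0.77375177 + 0.68605402·0.63348891) = 20.718277
y = r_b·(sin φ − φ·cos φ) = 17.145791·(0.63348891 − 0.68605402·0.77375177) = 1.760074

x=20.718277 y=1.760074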